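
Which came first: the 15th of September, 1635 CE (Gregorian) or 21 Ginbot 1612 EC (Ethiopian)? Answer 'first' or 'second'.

The two dates have Julian Day Numbers 2318489 and 2312899 respectively.
Since 2312899 < 2318489, the second date comes first.

second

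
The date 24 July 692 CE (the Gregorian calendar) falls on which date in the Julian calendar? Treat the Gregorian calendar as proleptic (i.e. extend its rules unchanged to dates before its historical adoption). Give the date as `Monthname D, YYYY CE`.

July 21, 692 CE

For dates in this range the Gregorian date is 3 days ahead of the Julian.
24 July 692 Gregorian − 3 days → 21 July 692 Julian.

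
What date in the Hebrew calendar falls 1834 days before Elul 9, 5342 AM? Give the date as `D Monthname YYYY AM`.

6 Elul 5337 AM

Counting 1834 days back from JDN 2299122 reaches JDN 2297288, which is 6 Elul 5337 AM.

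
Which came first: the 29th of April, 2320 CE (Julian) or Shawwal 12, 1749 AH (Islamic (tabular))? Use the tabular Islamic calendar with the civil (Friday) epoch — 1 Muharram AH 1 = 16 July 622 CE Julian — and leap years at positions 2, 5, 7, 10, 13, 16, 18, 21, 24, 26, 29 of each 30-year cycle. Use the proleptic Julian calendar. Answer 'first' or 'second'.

second

Converting both to JDN: 2568557 vs 2568150; the smaller is the second.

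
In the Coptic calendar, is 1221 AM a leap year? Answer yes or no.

1221 mod 4 = 1; in the Coptic calendar a year is leap when year mod 4 = 3, so it is a common year.

no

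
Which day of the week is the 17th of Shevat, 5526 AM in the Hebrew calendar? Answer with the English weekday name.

Equivalently 27 January 1766 Gregorian, JDN 2366105.
JDN 2366105 mod 7 = 0, and JDN 0 was a Monday, so this is a Monday.

Monday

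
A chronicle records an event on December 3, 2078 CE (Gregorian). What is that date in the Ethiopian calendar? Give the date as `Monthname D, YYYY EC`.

Hidar 24, 2071 EC

Julian Day Number of the source date = 2480371.
Converting JDN 2480371 to the Ethiopian calendar gives 24 Hidar 2071 EC.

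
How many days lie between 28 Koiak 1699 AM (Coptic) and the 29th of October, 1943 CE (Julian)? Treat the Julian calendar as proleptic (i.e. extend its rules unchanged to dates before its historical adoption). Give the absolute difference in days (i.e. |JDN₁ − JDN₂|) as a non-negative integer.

14301

First date → JDN 2445341; second date → JDN 2431040.
The interval is |2445341 − 2431040| = 14301 days.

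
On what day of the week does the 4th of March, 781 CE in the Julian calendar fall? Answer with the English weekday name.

Sunday

In the proleptic Gregorian calendar this is 8 March 781 (JDN 2006381).
2006381 ≡ 6 (mod 7); counting from Monday = 0 gives Sunday.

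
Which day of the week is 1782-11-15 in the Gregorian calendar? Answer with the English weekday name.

Friday

JDN 2372241 mod 7 = 4, and JDN 0 was a Monday, so this is a Friday.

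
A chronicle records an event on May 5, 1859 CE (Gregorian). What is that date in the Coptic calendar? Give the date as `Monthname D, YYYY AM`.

Both dates share Julian Day Number 2400170; in the Coptic calendar that is 28 Parmouti 1575 AM.

Parmouti 28, 1575 AM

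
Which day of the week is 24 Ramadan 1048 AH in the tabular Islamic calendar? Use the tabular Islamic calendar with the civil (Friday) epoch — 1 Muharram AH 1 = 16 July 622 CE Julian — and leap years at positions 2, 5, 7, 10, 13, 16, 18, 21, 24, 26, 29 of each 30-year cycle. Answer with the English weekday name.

Saturday

In the Gregorian calendar this is 29 January 1639 (JDN 2319721).
Since JDN mod 7 = 5 (0 = Monday), the day is Saturday.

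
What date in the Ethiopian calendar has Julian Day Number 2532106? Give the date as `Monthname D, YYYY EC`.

Hamle 18, 2212 EC

JDN 2532106 is 27 July 2220 in the Gregorian calendar.
In the Ethiopian calendar that day is Hamle 18, 2212 EC.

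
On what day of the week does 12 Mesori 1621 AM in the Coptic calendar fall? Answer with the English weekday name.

This is JDN 2417076 (18 August 1905 Gregorian).
JDN 2417076 mod 7 = 4, and JDN 0 was a Monday, so this is a Friday.

Friday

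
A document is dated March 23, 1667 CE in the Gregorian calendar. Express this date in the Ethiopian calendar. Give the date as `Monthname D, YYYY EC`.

Julian Day Number of the source date = 2330001.
Converting JDN 2330001 to the Ethiopian calendar gives 17 Megabit 1659 EC.

Megabit 17, 1659 EC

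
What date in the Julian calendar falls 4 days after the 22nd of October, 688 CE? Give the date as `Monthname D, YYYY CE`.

The starting date is JDN 1972645; 1972645 + 4 = 1972649.
JDN 1972649 corresponds to October 26, 688 CE.

October 26, 688 CE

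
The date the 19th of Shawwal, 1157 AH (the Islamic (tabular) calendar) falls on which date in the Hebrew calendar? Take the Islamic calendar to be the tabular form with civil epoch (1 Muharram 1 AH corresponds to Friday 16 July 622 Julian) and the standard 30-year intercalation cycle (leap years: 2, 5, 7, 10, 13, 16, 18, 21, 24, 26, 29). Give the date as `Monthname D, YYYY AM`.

The source date corresponds to 25 November 1744 in the Gregorian calendar (JDN 2358372).
That day falls on 20 Kislev 5505 AM in the Hebrew calendar.

Kislev 20, 5505 AM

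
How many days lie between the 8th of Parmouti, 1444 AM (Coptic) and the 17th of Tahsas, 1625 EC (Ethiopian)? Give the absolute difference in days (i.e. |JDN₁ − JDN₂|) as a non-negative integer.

JDN of the first date = 2352303.
JDN of the second date = 2317493.
|2317493 − 2352303| = 34810.

34810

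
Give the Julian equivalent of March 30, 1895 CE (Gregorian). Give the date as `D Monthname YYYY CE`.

18 March 1895 CE

For dates in this range the Gregorian date is 12 days ahead of the Julian.
30 March 1895 Gregorian − 12 days → 18 March 1895 Julian.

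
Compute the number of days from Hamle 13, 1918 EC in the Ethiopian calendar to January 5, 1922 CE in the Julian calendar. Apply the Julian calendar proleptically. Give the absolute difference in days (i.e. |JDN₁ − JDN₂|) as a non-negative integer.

JDN of the first date = 2424717.
JDN of the second date = 2423073.
|2423073 − 2424717| = 1644.

1644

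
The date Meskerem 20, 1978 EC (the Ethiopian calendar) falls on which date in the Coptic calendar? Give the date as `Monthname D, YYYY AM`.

Thout 20, 1702 AM

The source date corresponds to 30 September 1985 in the Gregorian calendar (JDN 2446339).
That day falls on 20 Thout 1702 AM in the Coptic calendar.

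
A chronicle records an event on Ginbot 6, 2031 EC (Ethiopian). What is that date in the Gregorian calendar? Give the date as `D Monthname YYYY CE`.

Julian Day Number of the source date = 2465923.
Converting JDN 2465923 to the Gregorian calendar gives 14 May 2039 CE.

14 May 2039 CE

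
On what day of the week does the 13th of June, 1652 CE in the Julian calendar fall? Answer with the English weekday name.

In the Gregorian calendar this is 23 June 1652 (JDN 2324615).
2324615 ≡ 6 (mod 7); counting from Monday = 0 gives Sunday.

Sunday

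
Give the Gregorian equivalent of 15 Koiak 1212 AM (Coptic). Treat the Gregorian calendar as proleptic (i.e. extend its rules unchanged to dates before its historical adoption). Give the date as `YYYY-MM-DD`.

1495-12-21

Julian Day Number of the source date = 2267452.
Converting JDN 2267452 to the Gregorian calendar gives 21 December 1495 CE.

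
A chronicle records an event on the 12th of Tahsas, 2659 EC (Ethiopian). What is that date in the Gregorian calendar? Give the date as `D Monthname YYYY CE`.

26 December 2666 CE

Both dates share Julian Day Number 2695156; in the Gregorian calendar that is 26 December 2666 CE.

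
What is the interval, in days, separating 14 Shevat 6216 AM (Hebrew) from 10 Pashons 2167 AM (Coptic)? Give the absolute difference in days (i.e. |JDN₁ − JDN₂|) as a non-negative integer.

JDN of the first date = 2618116.
JDN of the second date = 2616410.
|2616410 − 2618116| = 1706.

1706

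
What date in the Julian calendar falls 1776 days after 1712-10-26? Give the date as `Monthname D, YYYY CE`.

JDN of 1712-10-26 = 2346665.
2346665 + 1776 = 2348441.
JDN 2348441 in the Julian calendar is September 6, 1717 CE.

September 6, 1717 CE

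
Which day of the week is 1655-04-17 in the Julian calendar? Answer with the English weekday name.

Equivalently 27 April 1655 Gregorian, JDN 2325653.
Since JDN mod 7 = 1 (0 = Monday), the day is Tuesday.

Tuesday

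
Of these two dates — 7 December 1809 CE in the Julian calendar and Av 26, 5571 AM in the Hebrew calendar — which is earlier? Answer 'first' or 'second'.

Converting both to JDN: 2382136 vs 2382741; the smaller is the first.

first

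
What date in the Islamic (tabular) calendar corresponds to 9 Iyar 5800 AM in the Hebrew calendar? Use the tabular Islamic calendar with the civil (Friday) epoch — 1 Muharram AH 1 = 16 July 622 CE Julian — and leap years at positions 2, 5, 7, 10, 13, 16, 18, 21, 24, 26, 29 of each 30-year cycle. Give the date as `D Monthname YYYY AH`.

The source date corresponds to 22 April 2040 in the Gregorian calendar (JDN 2466267).
That day falls on 9 Rabi' al-Thani 1462 AH in the tabular Islamic calendar.

9 Rabi' al-Thani 1462 AH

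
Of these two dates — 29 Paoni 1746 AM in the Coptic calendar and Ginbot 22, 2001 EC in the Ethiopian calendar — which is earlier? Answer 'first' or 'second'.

second

First date → JDN 2462689; second date → JDN 2454982.
JDN 2454982 < JDN 2462689, so the second date is earlier.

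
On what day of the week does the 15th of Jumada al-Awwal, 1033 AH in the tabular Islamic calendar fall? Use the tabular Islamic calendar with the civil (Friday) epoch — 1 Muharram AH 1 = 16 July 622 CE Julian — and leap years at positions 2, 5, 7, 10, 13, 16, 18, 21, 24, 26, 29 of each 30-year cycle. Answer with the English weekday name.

This is JDN 2314278 (5 March 1624 Gregorian).
2314278 ≡ 1 (mod 7); counting from Monday = 0 gives Tuesday.

Tuesday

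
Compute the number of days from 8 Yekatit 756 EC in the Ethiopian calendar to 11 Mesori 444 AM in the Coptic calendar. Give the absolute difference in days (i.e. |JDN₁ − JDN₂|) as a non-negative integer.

First date → JDN 2000142; second date → JDN 1987176.
The interval is |2000142 − 1987176| = 12966 days.

12966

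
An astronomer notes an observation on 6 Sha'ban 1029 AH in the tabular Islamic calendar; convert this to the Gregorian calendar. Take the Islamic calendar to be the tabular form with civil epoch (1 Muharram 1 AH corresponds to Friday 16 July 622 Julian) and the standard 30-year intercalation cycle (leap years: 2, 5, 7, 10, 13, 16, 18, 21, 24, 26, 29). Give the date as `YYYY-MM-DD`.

Both dates share Julian Day Number 2312941; in the Gregorian calendar that is 7 July 1620 CE.

1620-07-07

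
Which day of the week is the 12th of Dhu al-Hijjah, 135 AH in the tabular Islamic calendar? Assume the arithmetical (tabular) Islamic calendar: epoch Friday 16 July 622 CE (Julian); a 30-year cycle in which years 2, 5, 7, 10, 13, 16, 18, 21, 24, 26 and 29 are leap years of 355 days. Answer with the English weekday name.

Tuesday

This is JDN 1996261 (23 June 753 Gregorian).
1996261 ≡ 1 (mod 7); counting from Monday = 0 gives Tuesday.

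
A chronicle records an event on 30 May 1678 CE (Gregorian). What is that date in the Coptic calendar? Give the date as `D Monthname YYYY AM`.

Julian Day Number of the source date = 2334087.
Converting JDN 2334087 to the Coptic calendar gives 25 Pashons 1394 AM.

25 Pashons 1394 AM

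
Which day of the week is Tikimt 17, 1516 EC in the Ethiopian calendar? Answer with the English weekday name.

This is JDN 2277621 (25 October 1523 Gregorian).
Since JDN mod 7 = 3 (0 = Monday), the day is Thursday.

Thursday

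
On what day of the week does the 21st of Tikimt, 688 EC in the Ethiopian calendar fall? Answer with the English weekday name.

Tuesday

This is JDN 1975198 (22 October 695 Gregorian).
Since JDN mod 7 = 1 (0 = Monday), the day is Tuesday.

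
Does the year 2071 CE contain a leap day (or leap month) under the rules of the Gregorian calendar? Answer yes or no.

no

2071 is not divisible by 4, so it is a common year.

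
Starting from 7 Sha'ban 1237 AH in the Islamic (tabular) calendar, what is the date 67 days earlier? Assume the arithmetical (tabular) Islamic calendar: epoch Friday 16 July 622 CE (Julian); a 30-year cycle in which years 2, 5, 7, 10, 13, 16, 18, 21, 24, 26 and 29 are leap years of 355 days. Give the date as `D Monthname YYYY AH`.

The starting date is JDN 2386650; 2386650 − 67 = 2386583.
JDN 2386583 corresponds to 29 Jumada al-Awwal 1237 AH.

29 Jumada al-Awwal 1237 AH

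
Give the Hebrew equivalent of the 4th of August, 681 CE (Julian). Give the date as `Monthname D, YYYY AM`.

Av 14, 4441 AM

The source date corresponds to 7 August 681 in the proleptic Gregorian calendar (JDN 1970009).
That day falls on 14 Av 4441 AM in the Hebrew calendar.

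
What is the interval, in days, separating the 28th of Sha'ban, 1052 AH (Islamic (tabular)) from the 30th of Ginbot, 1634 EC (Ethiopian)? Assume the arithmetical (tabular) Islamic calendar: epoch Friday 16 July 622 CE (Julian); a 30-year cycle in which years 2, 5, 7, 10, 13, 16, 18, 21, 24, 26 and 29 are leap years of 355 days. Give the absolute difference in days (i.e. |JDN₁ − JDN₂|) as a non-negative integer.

JDN of the first date = 2321113.
JDN of the second date = 2320943.
|2320943 − 2321113| = 170.

170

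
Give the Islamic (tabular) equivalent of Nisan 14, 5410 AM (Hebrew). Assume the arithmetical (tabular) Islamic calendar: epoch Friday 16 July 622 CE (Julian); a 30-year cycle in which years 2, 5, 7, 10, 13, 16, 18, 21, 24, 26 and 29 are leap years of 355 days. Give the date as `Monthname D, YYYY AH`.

Rabi' al-Thani 13, 1060 AH

Both dates share Julian Day Number 2323815; in the tabular Islamic calendar that is 13 Rabi' al-Thani 1060 AH.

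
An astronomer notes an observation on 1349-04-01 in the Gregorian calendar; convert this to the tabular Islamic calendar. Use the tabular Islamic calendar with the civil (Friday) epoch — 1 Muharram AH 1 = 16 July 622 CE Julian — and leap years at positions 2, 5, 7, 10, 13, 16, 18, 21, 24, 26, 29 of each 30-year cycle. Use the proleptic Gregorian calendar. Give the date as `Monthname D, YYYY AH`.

Muharram 3, 750 AH

Julian Day Number of the source date = 2213863.
Converting JDN 2213863 to the tabular Islamic calendar gives 3 Muharram 750 AH.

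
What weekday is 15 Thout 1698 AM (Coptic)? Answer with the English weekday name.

In the Gregorian calendar this is 25 September 1981 (JDN 2444873).
Since JDN mod 7 = 4 (0 = Monday), the day is Friday.

Friday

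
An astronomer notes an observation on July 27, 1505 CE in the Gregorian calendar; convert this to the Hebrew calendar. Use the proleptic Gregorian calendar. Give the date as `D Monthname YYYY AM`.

16 Av 5265 AM

Both dates share Julian Day Number 2270957; in the Hebrew calendar that is 16 Av 5265 AM.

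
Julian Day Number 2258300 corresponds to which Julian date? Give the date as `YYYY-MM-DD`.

1470-11-21

JDN 2258300 is 30 November 1470 in the proleptic Gregorian calendar.
In the Julian calendar that day is 1470-11-21.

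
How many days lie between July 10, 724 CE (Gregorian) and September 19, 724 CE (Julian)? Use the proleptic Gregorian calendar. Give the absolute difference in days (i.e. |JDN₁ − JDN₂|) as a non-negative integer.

75

First date → JDN 1985686; second date → JDN 1985761.
The interval is |1985686 − 1985761| = 75 days.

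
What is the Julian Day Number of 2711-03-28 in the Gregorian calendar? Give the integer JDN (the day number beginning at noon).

2711318

JDN 2299161 is 15 October 1582 CE (Gregorian); the target day is +412157 days from there, so JDN = 2711318.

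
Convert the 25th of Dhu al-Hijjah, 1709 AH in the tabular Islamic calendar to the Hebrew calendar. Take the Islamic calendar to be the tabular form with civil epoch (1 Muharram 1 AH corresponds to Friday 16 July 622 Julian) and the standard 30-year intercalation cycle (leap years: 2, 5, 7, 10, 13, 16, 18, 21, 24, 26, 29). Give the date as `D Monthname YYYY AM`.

26 Av 6040 AM

The source date corresponds to 22 August 2280 in the Gregorian calendar (JDN 2554047).
That day falls on 26 Av 6040 AM in the Hebrew calendar.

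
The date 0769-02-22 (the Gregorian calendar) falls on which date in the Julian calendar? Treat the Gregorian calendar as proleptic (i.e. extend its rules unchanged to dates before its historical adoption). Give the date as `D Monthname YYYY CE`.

For dates in this range the Gregorian date is 4 days ahead of the Julian.
22 February 769 Gregorian − 4 days → 18 February 769 Julian.

18 February 769 CE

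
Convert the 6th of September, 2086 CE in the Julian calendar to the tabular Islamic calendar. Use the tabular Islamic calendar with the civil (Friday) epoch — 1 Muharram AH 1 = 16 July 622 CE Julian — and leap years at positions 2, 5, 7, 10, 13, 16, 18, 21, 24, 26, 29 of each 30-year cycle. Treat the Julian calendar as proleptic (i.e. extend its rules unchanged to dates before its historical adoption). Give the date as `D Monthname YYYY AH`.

Julian Day Number of the source date = 2483218.
Converting JDN 2483218 to the tabular Islamic calendar gives 10 Safar 1510 AH.

10 Safar 1510 AH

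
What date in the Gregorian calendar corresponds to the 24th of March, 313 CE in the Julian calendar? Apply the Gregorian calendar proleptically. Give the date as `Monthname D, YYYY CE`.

March 25, 313 CE

At this point the Julian calendar is 1 day behind the Gregorian.
24 March 313 Julian + 1 day → 25 March 313 Gregorian.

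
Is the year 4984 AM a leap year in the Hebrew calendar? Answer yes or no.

Hebrew year 4984 is year 6 of its 19-year Metonic cycle; leap years are at positions 3, 6, 8, 11, 14, 17, 19, so it is a leap year (13 months).

yes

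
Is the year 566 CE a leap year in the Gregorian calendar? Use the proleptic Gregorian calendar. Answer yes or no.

566 is not divisible by 4, so it is a common year.

no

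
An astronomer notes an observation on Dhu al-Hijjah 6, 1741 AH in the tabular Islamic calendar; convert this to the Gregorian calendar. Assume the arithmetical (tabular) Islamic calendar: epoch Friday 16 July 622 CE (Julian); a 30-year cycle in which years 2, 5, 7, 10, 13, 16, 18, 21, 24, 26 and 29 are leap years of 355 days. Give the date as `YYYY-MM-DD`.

Both dates share Julian Day Number 2565368; in the Gregorian calendar that is 22 August 2311 CE.

2311-08-22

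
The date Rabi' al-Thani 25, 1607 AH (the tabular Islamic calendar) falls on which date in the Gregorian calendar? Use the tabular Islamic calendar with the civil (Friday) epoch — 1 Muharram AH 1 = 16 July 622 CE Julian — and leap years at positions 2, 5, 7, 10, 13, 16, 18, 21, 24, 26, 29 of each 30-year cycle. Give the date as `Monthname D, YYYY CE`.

Julian Day Number of the source date = 2517666.
Converting JDN 2517666 to the Gregorian calendar gives 12 January 2181 CE.

January 12, 2181 CE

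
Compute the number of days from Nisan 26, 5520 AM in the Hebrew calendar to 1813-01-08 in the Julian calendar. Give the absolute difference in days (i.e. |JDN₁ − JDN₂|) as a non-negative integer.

19275

First date → JDN 2363989; second date → JDN 2383264.
The interval is |2363989 − 2383264| = 19275 days.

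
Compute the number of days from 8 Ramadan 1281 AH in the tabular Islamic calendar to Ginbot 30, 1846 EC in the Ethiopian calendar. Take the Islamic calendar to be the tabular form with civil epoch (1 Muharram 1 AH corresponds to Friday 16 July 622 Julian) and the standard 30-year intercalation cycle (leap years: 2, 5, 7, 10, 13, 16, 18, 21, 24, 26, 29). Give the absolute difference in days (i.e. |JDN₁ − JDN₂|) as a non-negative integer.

JDN of the first date = 2402272.
JDN of the second date = 2398376.
|2398376 − 2402272| = 3896.

3896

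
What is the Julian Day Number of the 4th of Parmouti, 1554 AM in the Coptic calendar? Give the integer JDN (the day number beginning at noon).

2392476

Equivalently 11 April 1838 (Gregorian).
JDN 2400001 is 17 November 1858 CE (Gregorian), MJD 0; the target day is −7525 days from there, so JDN = 2392476.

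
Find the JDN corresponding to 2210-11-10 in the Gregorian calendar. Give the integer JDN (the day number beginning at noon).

2528559

JDN 2299161 is 15 October 1582 CE (Gregorian); the target day is +229398 days from there, so JDN = 2528559.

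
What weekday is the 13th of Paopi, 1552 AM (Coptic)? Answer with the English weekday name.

In the Gregorian calendar this is 23 October 1835 (JDN 2391575).
JDN 2391575 mod 7 = 4, and JDN 0 was a Monday, so this is a Friday.

Friday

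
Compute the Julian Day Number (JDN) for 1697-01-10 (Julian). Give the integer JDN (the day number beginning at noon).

In the Gregorian calendar the same day is 20 January 1697.
JDN 2299161 is 15 October 1582 CE (Gregorian); the target day is +41736 days from there, so JDN = 2340897.

2340897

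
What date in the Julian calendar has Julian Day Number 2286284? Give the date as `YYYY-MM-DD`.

JDN 2286284 is 14 July 1547 in the proleptic Gregorian calendar.
In the Julian calendar that day is 1547-07-04.

1547-07-04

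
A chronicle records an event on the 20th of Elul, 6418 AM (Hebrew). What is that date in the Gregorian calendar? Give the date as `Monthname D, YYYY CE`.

September 10, 2658 CE

Both dates share Julian Day Number 2692127; in the Gregorian calendar that is 10 September 2658 CE.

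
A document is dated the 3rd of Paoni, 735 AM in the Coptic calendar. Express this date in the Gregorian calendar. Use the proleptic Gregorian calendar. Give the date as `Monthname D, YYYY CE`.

June 3, 1019 CE

Both dates share Julian Day Number 2093395; in the Gregorian calendar that is 3 June 1019 CE.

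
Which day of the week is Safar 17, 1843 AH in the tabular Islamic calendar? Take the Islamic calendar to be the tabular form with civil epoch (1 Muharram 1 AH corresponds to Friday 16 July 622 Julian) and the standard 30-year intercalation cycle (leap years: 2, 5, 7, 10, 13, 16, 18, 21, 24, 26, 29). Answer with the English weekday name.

Tuesday

This is JDN 2601229 (27 October 2409 Gregorian).
2601229 ≡ 1 (mod 7); counting from Monday = 0 gives Tuesday.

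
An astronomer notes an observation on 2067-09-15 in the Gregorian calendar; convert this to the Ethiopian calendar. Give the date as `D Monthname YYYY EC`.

4 Meskerem 2060 EC

Both dates share Julian Day Number 2476274; in the Ethiopian calendar that is 4 Meskerem 2060 EC.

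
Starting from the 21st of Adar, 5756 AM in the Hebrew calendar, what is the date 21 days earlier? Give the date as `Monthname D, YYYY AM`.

The starting date is JDN 2450155; 2450155 − 21 = 2450134.
JDN 2450134 corresponds to Shevat 30, 5756 AM.

Shevat 30, 5756 AM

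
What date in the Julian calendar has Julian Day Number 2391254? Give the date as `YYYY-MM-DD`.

1834-11-24

JDN 2391254 is 6 December 1834 in the Gregorian calendar.
In the Julian calendar that day is 1834-11-24.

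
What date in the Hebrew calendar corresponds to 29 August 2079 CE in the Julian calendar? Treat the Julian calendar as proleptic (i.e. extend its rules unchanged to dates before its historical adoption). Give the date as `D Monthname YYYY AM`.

15 Elul 5839 AM

The source date corresponds to 11 September 2079 in the Gregorian calendar (JDN 2480653).
That day falls on 15 Elul 5839 AM in the Hebrew calendar.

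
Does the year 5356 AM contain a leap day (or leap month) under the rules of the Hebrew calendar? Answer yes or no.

Hebrew year 5356 is year 17 of its 19-year Metonic cycle; leap years are at positions 3, 6, 8, 11, 14, 17, 19, so it is a leap year (13 months).

yes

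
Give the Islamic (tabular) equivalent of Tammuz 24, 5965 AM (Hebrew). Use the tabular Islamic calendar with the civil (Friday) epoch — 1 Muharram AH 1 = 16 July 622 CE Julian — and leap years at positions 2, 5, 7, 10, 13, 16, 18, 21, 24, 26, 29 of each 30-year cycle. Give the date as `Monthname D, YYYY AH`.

Both dates share Julian Day Number 2526613; in the tabular Islamic calendar that is 25 Rajab 1632 AH.

Rajab 25, 1632 AH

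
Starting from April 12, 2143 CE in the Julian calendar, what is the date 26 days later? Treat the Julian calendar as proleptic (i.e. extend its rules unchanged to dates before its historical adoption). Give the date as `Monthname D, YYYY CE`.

May 8, 2143 CE

Counting 26 days forward from JDN 2503890 reaches JDN 2503916, which is May 8, 2143 CE.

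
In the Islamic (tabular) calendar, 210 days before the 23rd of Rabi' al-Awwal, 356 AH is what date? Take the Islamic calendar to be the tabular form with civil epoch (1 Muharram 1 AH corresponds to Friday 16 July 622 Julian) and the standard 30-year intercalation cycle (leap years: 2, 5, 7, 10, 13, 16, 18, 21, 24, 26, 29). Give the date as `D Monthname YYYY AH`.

19 Sha'ban 355 AH

Counting 210 days back from JDN 2074321 reaches JDN 2074111, which is 19 Sha'ban 355 AH.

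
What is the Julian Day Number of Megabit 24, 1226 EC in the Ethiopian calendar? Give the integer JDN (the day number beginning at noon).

2171855

In the proleptic Gregorian calendar the same day is 27 March 1234.
JDN 2400001 is 17 November 1858 CE (Gregorian), MJD 0; the target day is −228146 days from there, so JDN = 2171855.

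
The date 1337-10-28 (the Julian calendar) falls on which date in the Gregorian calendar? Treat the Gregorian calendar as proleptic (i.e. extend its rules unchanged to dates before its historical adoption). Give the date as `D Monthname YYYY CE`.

The Julian–Gregorian offset here is 8 days (Julian trailing).
28 October 1337 Julian + 8 days → 5 November 1337 Gregorian.

5 November 1337 CE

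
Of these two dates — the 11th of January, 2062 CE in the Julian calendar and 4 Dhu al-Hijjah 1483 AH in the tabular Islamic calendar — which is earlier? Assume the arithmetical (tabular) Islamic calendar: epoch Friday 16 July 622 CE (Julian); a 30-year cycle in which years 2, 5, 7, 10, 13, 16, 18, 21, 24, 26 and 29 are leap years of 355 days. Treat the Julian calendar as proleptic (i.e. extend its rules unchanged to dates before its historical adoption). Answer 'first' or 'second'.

First date → JDN 2474214; second date → JDN 2473939.
JDN 2473939 < JDN 2474214, so the second date is earlier.

second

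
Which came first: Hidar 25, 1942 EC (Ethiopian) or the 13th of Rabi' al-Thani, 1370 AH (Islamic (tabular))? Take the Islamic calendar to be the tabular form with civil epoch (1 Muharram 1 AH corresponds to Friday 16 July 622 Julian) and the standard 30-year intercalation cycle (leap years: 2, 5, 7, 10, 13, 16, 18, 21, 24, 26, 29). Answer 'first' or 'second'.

first

First date → JDN 2433255; second date → JDN 2433669.
JDN 2433255 < JDN 2433669, so the first date is earlier.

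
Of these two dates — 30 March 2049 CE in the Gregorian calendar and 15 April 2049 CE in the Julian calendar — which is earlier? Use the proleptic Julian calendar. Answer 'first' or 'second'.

Converting both to JDN: 2469531 vs 2469560; the smaller is the first.

first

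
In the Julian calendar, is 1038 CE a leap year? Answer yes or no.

no

1038 mod 4 = 2, so it is a common year in the Julian calendar.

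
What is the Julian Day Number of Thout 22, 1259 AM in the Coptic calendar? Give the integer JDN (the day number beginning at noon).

In the proleptic Gregorian calendar the same day is 29 September 1542.
JDN 2400001 is 17 November 1858 CE (Gregorian), MJD 0; the target day is −115466 days from there, so JDN = 2284535.

2284535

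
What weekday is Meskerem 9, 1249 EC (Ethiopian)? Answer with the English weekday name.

Wednesday

In the proleptic Gregorian calendar this is 13 September 1256 (JDN 2180061).
JDN 2180061 mod 7 = 2, and JDN 0 was a Monday, so this is a Wednesday.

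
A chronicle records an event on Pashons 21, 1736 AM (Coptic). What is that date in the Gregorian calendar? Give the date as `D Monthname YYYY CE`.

29 May 2020 CE

Julian Day Number of the source date = 2458999.
Converting JDN 2458999 to the Gregorian calendar gives 29 May 2020 CE.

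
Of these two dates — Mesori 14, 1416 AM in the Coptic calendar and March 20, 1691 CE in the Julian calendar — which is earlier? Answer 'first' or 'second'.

second

The two dates have Julian Day Numbers 2342202 and 2338774 respectively.
Since 2338774 < 2342202, the second date comes first.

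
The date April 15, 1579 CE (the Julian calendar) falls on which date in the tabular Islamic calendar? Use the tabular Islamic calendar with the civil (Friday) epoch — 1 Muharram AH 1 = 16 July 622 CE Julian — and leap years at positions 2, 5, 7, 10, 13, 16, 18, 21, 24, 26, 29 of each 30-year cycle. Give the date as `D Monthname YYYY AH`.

17 Safar 987 AH

Both dates share Julian Day Number 2297892; in the tabular Islamic calendar that is 17 Safar 987 AH.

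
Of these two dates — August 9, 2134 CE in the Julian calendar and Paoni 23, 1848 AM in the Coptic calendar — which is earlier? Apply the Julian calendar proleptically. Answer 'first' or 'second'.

second

First date → JDN 2500722; second date → JDN 2499939.
JDN 2499939 < JDN 2500722, so the second date is earlier.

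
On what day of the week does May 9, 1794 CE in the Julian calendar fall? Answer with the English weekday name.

Tuesday

In the Gregorian calendar this is 20 May 1794 (JDN 2376445).
2376445 ≡ 1 (mod 7); counting from Monday = 0 gives Tuesday.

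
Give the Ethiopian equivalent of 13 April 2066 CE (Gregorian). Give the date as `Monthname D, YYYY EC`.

Miyazya 5, 2058 EC

Julian Day Number of the source date = 2475754.
Converting JDN 2475754 to the Ethiopian calendar gives 5 Miyazya 2058 EC.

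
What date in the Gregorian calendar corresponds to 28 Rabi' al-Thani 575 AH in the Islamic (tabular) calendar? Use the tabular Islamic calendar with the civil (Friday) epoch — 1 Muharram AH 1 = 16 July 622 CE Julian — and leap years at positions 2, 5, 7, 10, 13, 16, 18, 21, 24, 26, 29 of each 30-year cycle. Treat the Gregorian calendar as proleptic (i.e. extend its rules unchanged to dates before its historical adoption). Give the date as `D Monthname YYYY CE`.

9 October 1179 CE

Both dates share Julian Day Number 2151962; in the Gregorian calendar that is 9 October 1179 CE.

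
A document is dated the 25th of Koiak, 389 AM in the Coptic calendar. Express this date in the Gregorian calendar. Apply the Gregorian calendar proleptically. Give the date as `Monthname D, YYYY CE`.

December 24, 672 CE

Both dates share Julian Day Number 1966861; in the Gregorian calendar that is 24 December 672 CE.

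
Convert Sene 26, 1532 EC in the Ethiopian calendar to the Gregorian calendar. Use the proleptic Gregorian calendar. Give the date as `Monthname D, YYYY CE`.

Julian Day Number of the source date = 2283714.
Converting JDN 2283714 to the Gregorian calendar gives 30 June 1540 CE.

June 30, 1540 CE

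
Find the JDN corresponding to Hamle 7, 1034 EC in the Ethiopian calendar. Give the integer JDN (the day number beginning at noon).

In the proleptic Gregorian calendar the same day is 7 July 1042.
JDN 2451545 is 1 January 2000 CE (Gregorian); the target day is −349715 days from there, so JDN = 2101830.

2101830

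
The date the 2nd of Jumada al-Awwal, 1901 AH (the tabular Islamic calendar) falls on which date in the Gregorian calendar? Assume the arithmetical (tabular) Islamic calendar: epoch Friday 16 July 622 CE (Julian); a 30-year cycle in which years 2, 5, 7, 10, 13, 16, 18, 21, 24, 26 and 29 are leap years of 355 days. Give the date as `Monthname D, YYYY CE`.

Both dates share Julian Day Number 2621856; in the Gregorian calendar that is 18 April 2466 CE.

April 18, 2466 CE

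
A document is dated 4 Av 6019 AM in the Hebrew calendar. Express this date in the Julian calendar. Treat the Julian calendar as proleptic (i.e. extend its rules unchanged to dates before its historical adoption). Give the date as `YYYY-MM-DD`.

2259-07-10

Both dates share Julian Day Number 2546348; in the Julian calendar that is 10 July 2259 CE.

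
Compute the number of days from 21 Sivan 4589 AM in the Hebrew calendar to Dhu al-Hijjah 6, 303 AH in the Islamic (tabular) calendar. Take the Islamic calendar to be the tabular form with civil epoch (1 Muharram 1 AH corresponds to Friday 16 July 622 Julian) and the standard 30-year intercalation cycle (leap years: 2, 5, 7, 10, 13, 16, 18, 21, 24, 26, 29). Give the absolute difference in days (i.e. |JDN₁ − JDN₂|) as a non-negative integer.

First date → JDN 2023997; second date → JDN 2055789.
The interval is |2023997 − 2055789| = 31792 days.

31792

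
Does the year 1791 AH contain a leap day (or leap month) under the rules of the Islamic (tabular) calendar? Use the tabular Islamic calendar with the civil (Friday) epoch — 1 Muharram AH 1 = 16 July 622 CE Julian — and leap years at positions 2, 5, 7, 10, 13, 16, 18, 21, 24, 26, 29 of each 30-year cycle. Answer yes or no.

yes

Year 1791 AH is year 21 of its 30-year cycle; leap positions are 2, 5, 7, 10, 13, 16, 18, 21, 24, 26, 29, so it is a leap year (355 days).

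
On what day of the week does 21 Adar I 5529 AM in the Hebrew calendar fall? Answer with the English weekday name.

In the Gregorian calendar this is 28 February 1769 (JDN 2367233).
JDN 2367233 mod 7 = 1, and JDN 0 was a Monday, so this is a Tuesday.

Tuesday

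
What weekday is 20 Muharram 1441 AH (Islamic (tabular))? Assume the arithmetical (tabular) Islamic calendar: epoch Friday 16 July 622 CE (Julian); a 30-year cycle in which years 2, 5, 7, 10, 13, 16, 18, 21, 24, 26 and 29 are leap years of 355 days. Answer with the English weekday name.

Friday

Equivalently 20 September 2019 Gregorian, JDN 2458747.
2458747 ≡ 4 (mod 7); counting from Monday = 0 gives Friday.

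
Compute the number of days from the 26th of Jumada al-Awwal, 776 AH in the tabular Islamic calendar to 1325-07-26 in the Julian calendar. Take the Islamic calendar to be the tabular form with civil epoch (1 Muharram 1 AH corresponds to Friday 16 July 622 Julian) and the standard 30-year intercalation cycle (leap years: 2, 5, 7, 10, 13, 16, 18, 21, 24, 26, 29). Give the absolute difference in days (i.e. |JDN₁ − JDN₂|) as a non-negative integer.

JDN of the first date = 2223217.
JDN of the second date = 2205221.
|2205221 − 2223217| = 17996.

17996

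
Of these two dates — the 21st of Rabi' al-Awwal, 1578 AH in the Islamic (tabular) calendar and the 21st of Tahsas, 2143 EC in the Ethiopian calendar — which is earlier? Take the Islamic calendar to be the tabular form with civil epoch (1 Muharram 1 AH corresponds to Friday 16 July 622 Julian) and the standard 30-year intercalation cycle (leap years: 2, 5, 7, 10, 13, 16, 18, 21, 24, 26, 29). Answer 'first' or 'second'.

Converting both to JDN: 2507355 vs 2506696; the smaller is the second.

second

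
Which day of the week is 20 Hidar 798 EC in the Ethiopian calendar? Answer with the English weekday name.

Equivalently 20 November 805 Gregorian, JDN 2015404.
Since JDN mod 7 = 6 (0 = Monday), the day is Sunday.

Sunday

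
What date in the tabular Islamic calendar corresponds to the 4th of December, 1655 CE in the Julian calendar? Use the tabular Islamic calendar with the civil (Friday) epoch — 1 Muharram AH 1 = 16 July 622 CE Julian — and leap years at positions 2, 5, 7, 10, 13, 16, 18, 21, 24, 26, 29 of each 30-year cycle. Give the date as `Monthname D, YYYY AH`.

Both dates share Julian Day Number 2325884; in the tabular Islamic calendar that is 15 Safar 1066 AH.

Safar 15, 1066 AH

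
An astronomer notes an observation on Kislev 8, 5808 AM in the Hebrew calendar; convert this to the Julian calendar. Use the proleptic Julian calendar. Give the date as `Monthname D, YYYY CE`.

Julian Day Number of the source date = 2469041.
Converting JDN 2469041 to the Julian calendar gives 13 November 2047 CE.

November 13, 2047 CE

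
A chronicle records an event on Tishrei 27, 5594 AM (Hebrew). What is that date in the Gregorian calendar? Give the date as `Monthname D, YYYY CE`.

October 10, 1833 CE

Both dates share Julian Day Number 2390832; in the Gregorian calendar that is 10 October 1833 CE.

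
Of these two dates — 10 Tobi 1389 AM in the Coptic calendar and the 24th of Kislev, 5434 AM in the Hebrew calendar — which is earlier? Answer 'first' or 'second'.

First date → JDN 2332126; second date → JDN 2332448.
JDN 2332126 < JDN 2332448, so the first date is earlier.

first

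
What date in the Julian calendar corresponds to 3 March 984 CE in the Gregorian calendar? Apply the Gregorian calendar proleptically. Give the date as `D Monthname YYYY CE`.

27 February 984 CE

The Julian–Gregorian offset here is 5 days (Julian trailing).
3 March 984 Gregorian − 5 days → 27 February 984 Julian.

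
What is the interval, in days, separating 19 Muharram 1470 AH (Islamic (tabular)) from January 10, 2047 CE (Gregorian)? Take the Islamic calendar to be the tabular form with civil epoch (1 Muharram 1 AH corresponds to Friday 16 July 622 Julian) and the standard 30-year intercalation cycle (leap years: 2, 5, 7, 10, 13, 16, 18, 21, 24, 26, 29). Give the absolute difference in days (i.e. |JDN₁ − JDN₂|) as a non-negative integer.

JDN of the first date = 2469023.
JDN of the second date = 2468721.
|2468721 − 2469023| = 302.

302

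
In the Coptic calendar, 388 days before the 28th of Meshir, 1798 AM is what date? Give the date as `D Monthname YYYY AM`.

5 Meshir 1797 AM

The starting date is JDN 2481561; 2481561 − 388 = 2481173.
JDN 2481173 corresponds to 5 Meshir 1797 AM.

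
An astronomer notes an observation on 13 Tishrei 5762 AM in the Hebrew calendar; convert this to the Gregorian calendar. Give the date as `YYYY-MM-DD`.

Both dates share Julian Day Number 2452183; in the Gregorian calendar that is 30 September 2001 CE.

2001-09-30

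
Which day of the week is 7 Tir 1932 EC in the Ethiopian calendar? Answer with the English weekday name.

Equivalently 16 January 1940 Gregorian, JDN 2429645.
2429645 ≡ 1 (mod 7); counting from Monday = 0 gives Tuesday.

Tuesday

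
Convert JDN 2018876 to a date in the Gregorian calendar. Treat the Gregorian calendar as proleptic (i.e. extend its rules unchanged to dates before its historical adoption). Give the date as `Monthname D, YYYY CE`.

Counting from JDN 2299161 = 15 Oct 1582 gives an offset of -280285 days.

May 24, 815 CE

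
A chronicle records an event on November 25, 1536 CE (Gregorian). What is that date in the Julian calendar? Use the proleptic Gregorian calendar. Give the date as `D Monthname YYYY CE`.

At this point the Julian calendar is 10 days behind the Gregorian.
25 November 1536 Gregorian − 10 days → 15 November 1536 Julian.

15 November 1536 CE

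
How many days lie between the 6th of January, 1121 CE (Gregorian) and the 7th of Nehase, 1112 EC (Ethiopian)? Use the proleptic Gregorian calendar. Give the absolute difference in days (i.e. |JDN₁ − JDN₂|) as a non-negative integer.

152

First date → JDN 2130502; second date → JDN 2130350.
The interval is |2130502 − 2130350| = 152 days.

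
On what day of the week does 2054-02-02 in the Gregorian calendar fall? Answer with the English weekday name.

2471301 ≡ 0 (mod 7); counting from Monday = 0 gives Monday.

Monday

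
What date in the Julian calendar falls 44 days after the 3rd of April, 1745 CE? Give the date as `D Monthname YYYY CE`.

JDN of the 3rd of April, 1745 CE = 2358512.
2358512 + 44 = 2358556.
JDN 2358556 in the Julian calendar is 17 May 1745 CE.

17 May 1745 CE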